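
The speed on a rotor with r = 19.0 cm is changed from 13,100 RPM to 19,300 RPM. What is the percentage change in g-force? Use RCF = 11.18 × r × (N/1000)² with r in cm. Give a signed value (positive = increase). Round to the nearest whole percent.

RCF ∝ N², so the ratio is (19300/13100)² = (1.473282)² = 2.1706.
Change = 2.1706 − 1 = +1.1706 → +117.1%.

+117%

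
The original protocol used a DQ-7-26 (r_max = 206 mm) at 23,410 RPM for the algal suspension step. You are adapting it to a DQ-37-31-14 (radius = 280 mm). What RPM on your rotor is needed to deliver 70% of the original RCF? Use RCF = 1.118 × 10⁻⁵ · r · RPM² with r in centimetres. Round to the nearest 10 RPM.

16800 RPM

Original rotor: r = 206 mm = 20.6 cm
RCF_original = 1.118 × 10⁻⁵ × 20.6 × (23410)² = 1.118 × 10⁻⁵ × 20.6 × 548,028,100 ≈ 126,215.3 × g
Target RCF = 0.7 × 126,215.3 ≈ 88,350.7 × g
Your rotor: r = 280 mm = 28.0 cm
88,350.7 = 1.118 × 10⁻⁵ × 28 × N²
N² = 88,350.7 / (31.304 × 10⁻⁵) = 282,234,539
N ≈ √282,234,539 ≈ 16,799.8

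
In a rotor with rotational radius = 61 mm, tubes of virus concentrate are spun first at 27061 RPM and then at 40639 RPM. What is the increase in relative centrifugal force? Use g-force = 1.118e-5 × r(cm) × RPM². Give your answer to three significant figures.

≈ 62700 × g

r = 61 mm = 6.1 cm
RCF₁ = 1.118 × 10⁻⁵ × 6.1 × (27061)² = 1.118 × 10⁻⁵ × 6.1 × 732,297,721 ≈ 49,941.2 × g
RCF₂ = 1.118 × 10⁻⁵ × 6.1 × (40639)² = 1.118 × 10⁻⁵ × 6.1 × 1,651,528,321 ≈ 112,630.9 × g
Increase = 112,630.9 − 49,941.2 = 62,689.7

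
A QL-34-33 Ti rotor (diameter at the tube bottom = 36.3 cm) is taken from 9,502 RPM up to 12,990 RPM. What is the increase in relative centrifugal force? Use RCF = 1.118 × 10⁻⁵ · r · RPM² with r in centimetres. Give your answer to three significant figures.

≈ 15900 ×g

r = 36.3 / 2 = 18.15 cm
RCF₁ = 1.118 × 10⁻⁵ × 18.15 × (9502)² = 1.118 × 10⁻⁵ × 18.15 × 90,288,004 ≈ 18,321 × g
RCF₂ = 1.118 × 10⁻⁵ × 18.15 × (12990)² = 1.118 × 10⁻⁵ × 18.15 × 168,740,100 ≈ 34,240.2 × g
Increase = 34,240.2 − 18,321 = 15,919.2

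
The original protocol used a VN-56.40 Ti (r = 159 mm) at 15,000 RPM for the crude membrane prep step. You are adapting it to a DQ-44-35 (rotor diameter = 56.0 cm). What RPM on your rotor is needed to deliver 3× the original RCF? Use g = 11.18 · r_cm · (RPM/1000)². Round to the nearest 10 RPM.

19580 RPM

Original rotor: r = 159 mm = 15.9 cm
RCF_original = 11.18 × 15.9 × (15)² = 11.18 × 15.9 × 225 ≈ 39,996.5 × g
Target RCF = 3 × 39,996.5 ≈ 119,989.5 × g
Your rotor: r = 56.0 / 2 = 28 cm
119,989.5 = 11.18 × 28 × (N/1000)²
(N/1000)² = 119,989.5 / 313.04 = 383.3041
N = 1000 × √383.3041 ≈ 19,578.2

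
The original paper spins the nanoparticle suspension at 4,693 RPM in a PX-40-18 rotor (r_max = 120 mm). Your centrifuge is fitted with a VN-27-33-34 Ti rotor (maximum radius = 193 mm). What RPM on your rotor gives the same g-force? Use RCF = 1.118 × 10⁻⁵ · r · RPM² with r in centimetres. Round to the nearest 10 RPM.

≈ 3700 RPM

Original rotor: r = 120 mm = 12.0 cm
RCF = 1.118 × 10⁻⁵ × r × N²
RCF_original = 1.118 × 10⁻⁵ × 12 × (4693)² = 1.118 × 10⁻⁵ × 12 × 22,024,249 ≈ 2,954.8 × g
Your rotor: r = 193 mm = 19.3 cm
2,954.8 = 1.118 × 10⁻⁵ × 19.3 × N²
N² = 2,954.8 / (21.5774 × 10⁻⁵) = 13,693,958
N ≈ √13,693,958 ≈ 3,700.5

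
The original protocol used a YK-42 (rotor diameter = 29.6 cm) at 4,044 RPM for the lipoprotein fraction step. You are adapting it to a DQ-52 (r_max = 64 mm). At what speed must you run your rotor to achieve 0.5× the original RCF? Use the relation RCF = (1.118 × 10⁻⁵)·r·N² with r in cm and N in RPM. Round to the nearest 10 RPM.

4350 RPM

Original rotor: r = 29.6 / 2 = 14.8 cm
RCF_original = 1.118 × 10⁻⁵ × 14.8 × (4044)² = 1.118 × 10⁻⁵ × 14.8 × 16,353,936 ≈ 2,706 × g
Target RCF = 0.5 × 2,706 ≈ 1,353 × g
Your rotor: r = 64 mm = 6.4 cm
1,353 = 1.118 × 10⁻⁵ × 6.4 × N²
N² = 1,353 / (7.1552 × 10⁻⁵) = 18,909,325
N ≈ √18,909,325 ≈ 4,348.5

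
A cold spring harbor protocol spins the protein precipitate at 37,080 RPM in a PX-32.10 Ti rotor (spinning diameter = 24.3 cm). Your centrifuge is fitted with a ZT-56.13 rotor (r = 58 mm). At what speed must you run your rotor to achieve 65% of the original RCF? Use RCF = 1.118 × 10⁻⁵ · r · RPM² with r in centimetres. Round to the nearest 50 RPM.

≈ 43250 RPM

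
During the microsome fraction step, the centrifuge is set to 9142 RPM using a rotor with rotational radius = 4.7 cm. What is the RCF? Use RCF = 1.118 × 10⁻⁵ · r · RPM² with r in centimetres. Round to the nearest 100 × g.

4400 × g

RCF = 1.118 × 10⁻⁵ × 4.7 × (9142)² = 1.118 × 10⁻⁵ × 4.7 × 83,576,164 ≈ 4,391.6 × g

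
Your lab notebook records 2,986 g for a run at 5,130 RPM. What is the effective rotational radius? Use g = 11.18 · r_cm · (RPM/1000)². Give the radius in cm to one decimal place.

r ≈ 10.1 cm

2986 = 11.18 × r × (5.13)²
r = 2986 / (11.18 × 26.3169) = 2986 / 294.2229 ≈ 10.149 cm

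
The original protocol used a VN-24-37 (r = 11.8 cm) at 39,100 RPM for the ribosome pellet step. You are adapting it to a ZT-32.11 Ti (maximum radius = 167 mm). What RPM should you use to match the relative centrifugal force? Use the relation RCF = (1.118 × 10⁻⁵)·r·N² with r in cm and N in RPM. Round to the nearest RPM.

≈ 32867 RPM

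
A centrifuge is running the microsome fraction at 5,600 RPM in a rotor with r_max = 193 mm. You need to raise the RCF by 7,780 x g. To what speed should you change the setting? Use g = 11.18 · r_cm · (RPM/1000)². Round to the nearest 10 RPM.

N₂ ≈ 8210 RPM

r = 193 mm = 19.3 cm
Current RCF = 11.18 × 19.3 × (5.6)² = 11.18 × 19.3 × 31.36 ≈ 6,766.7 × g
Target RCF = 6,766.7 + 7,780 = 14,546.7 × g
(N/1000)² = 14,546.7 / 215.774 = 67.41637
N = 1000 × √67.41637 ≈ 8,210.7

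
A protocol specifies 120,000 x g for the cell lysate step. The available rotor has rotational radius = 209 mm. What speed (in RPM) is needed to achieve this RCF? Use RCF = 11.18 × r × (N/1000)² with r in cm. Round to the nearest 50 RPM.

N ≈ 22650 RPM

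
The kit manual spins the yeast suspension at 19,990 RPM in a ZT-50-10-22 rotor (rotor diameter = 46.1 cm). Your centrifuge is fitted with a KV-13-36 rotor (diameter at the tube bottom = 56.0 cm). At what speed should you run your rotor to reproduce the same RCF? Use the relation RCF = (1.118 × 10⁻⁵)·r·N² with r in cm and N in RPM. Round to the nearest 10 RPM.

18140 RPM

Original rotor: r = 46.1 / 2 = 23.05 cm
RCF = 1.118 × 10⁻⁵ × r × N²
RCF_original = 1.118 × 10⁻⁵ × 23.05 × (19990)² = 1.118 × 10⁻⁵ × 23.05 × 399,600,100 ≈ 102,976.5 × g
Your rotor: r = 56.0 / 2 = 28 cm
102,976.5 = 1.118 × 10⁻⁵ × 28 × N²
N² = 102,976.5 / (31.304 × 10⁻⁵) = 328,956,363
N ≈ √328,956,363 ≈ 18,137.2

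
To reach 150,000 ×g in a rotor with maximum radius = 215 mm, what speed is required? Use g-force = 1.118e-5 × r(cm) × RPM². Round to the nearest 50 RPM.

25000 RPM

r = 215 mm = 21.5 cm
150,000 = 1.118 × 10⁻⁵ × 21.5 × N²
N² = 150,000 / (24.037 × 10⁻⁵) = 624,037,942
N ≈ √624,037,942 ≈ 24,980.8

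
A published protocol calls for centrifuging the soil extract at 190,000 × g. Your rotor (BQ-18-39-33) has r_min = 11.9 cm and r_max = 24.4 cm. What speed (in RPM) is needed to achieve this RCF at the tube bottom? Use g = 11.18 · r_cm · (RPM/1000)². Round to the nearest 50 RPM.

N ≈ 26400 RPM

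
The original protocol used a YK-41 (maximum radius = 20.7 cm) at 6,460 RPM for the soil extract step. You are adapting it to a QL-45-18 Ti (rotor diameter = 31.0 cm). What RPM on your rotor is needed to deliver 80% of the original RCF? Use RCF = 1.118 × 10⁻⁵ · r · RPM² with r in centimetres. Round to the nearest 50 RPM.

RCF_original = 1.118 × 10⁻⁵ × 20.7 × (6460)² = 1.118 × 10⁻⁵ × 20.7 × 41,731,600 ≈ 9,657.8 × g
Target RCF = 0.8 × 9,657.8 ≈ 7,726.2 × g
Your rotor: r = 31.0 / 2 = 15.5 cm
7,726.2 = 1.118 × 10⁻⁵ × 15.5 × N²
N² = 7,726.2 / (17.329 × 10⁻⁵) = 44,585,377
N ≈ √44,585,377 ≈ 6,677.2

6700 RPM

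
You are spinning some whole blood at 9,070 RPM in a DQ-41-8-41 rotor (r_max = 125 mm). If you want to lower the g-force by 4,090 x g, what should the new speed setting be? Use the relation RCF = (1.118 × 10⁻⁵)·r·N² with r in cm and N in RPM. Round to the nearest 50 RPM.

≈ 7300 RPM

r = 125 mm = 12.5 cm
Current RCF = 1.118 × 10⁻⁵ × 12.5 × (9070)² = 1.118 × 10⁻⁵ × 12.5 × 82,264,900 ≈ 11,496.5 × g
Target RCF = 11,496.5 − 4,090 = 7,406.5 × g
N² = 7,406.5 / (13.975 × 10⁻⁵) = 52,998,211
N ≈ √52,998,211 ≈ 7,280.0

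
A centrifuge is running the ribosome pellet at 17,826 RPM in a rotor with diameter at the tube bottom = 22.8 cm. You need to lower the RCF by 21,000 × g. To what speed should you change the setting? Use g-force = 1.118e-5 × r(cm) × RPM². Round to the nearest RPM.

≈ 12369 RPM

r = 22.8 / 2 = 11.4 cm
Current RCF = 1.118 × 10⁻⁵ × 11.4 × (17826)² = 1.118 × 10⁻⁵ × 11.4 × 317,766,276 ≈ 40,499.9 × g
Target RCF = 40,499.9 − 21,000 = 19,499.9 × g
N² = 19,499.9 / (12.7452 × 10⁻⁵) = 152,997,991
N ≈ √152,997,991 ≈ 12,369.2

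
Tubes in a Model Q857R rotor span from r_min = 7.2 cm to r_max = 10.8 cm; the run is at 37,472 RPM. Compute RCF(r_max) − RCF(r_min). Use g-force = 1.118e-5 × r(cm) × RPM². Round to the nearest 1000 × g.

ΔRCF = 1.118 × 10⁻⁵ × (r_max − r_min) × N² = 1.118 × 10⁻⁵ × 3.6 × 1,404,150,784 ≈ 56,514.3

≈ 57000 g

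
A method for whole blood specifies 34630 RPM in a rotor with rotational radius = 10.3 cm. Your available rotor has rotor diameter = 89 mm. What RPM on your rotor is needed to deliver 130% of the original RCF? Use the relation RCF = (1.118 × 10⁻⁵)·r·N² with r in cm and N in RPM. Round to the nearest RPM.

≈ 60071 RPM

RCF_original = 1.118 × 10⁻⁵ × 10.3 × (34630)² = 1.118 × 10⁻⁵ × 10.3 × 1,199,236,900 ≈ 138,096.9 × g
Target RCF = 1.3 × 138,096.9 ≈ 179,526 × g
Your rotor: r = 89 mm / 2 = 44.5 mm = 4.45 cm
179,526 = 1.118 × 10⁻⁵ × 4.45 × N²
N² = 179,526 / (4.9751 × 10⁻⁵) = 3,608,490,282
N ≈ √3,608,490,282 ≈ 60,070.7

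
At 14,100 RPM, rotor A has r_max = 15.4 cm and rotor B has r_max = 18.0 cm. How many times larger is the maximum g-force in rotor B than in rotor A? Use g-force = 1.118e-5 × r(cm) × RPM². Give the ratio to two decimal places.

At fixed N, RCF ∝ r, so RCF_B/RCF_A = r_B/r_A = 18.0 / 15.4 = 1.1688.

1.17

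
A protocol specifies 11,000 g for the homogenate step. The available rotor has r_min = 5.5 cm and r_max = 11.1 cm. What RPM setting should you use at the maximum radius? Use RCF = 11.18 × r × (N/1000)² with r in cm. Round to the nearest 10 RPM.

N ≈ 9410 RPM

Use r_max = 11.1 cm.
RCF = 11.18 × r × (N/1000)²
11,000 = 11.18 × 11.1 × (N/1000)²
(N/1000)² = 11,000 / 124.098 = 88.63962
N = 1000 × √88.63962 ≈ 9,414.9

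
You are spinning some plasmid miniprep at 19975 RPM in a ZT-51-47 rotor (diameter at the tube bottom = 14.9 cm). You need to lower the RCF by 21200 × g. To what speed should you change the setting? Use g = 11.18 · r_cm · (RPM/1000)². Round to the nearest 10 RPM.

N₂ ≈ 12020 RPM

r = 14.9 / 2 = 7.45 cm
Current RCF = 11.18 × 7.45 × (19.975)² = 11.18 × 7.45 × 399.000625 ≈ 33,233.2 × g
Target RCF = 33,233.2 − 21,200 = 12,033.2 × g
(N/1000)² = 12,033.2 / 83.291 = 144.4718
N = 1000 × √144.4718 ≈ 12,019.6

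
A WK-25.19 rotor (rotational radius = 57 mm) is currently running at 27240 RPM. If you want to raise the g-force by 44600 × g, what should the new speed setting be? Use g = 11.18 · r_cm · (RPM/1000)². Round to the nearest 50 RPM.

≈ 37950 RPM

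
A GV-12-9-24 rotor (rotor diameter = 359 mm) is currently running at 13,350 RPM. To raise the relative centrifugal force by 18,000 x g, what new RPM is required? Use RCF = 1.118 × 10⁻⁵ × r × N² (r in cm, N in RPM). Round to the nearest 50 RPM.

r = 359 mm / 2 = 179.5 mm = 17.95 cm
Current RCF = 1.118 × 10⁻⁵ × 17.95 × (13350)² = 1.118 × 10⁻⁵ × 17.95 × 178,222,500 ≈ 35,765.9 × g
Target RCF = 35,765.9 + 18,000 = 53,765.9 × g
N² = 53,765.9 / (20.0681 × 10⁻⁵) = 267,917,242
N ≈ √267,917,242 ≈ 16,368.2

16350 RPM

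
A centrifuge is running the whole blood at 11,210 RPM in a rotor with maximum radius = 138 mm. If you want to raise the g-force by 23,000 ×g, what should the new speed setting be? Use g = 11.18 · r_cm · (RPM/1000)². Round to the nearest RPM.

≈ 16575 RPM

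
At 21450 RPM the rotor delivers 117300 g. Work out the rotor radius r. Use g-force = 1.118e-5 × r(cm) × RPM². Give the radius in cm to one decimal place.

r ≈ 22.8 cm

RCF = 1.118 × 10⁻⁵ × r × N²
117300 = 1.118 × 10⁻⁵ × r × (21450)²
r = 117300 / (1.118 × 10⁻⁵ × 460,102,500) = 117300 / 5143.946 ≈ 22.804 cm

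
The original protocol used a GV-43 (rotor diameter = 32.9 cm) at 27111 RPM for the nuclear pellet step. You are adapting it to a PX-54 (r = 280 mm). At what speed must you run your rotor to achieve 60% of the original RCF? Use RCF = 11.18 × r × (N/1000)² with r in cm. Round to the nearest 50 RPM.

16100 RPM

Original rotor: r = 32.9 / 2 = 16.45 cm
RCF_original = 11.18 × 16.45 × (27.111)² = 11.18 × 16.45 × 735.006321 ≈ 135,175.7 × g
Target RCF = 0.6 × 135,175.7 ≈ 81,105.4 × g
Your rotor: r = 280 mm = 28.0 cm
81,105.4 = 11.18 × 28 × (N/1000)²
(N/1000)² = 81,105.4 / 313.04 = 259.0896
N = 1000 × √259.0896 ≈ 16,096.3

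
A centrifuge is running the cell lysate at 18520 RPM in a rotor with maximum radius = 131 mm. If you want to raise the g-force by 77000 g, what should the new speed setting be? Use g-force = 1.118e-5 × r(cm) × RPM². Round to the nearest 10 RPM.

N₂ ≈ 29470 RPM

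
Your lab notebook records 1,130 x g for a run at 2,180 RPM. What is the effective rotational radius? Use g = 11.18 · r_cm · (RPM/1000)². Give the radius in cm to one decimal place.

r ≈ 21.3 cm

1130 = 11.18 × r × (2.18)²
r = 1130 / (11.18 × 4.7524) = 1130 / 53.13183 ≈ 21.268 cm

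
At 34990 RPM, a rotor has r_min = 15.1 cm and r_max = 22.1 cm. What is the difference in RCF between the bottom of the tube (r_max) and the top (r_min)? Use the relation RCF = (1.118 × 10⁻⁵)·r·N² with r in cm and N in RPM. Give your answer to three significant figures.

ΔRCF ≈ 95800 x g

RCF_max = 1.118 × 10⁻⁵ × 22.1 × (34990)² = 1.118 × 10⁻⁵ × 22.1 × 1,224,300,100 ≈ 302,497.6 × g
RCF_min = 1.118 × 10⁻⁵ × 15.1 × (34990)² = 1.118 × 10⁻⁵ × 15.1 × 1,224,300,100 ≈ 206,683.9 × g
ΔRCF = 302,497.6 − 206,683.9 = 95,813.7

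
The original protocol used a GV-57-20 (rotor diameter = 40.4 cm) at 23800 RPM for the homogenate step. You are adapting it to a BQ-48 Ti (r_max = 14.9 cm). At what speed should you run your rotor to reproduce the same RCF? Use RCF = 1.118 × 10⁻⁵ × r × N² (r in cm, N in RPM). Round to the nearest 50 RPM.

Original rotor: r = 40.4 / 2 = 20.2 cm
RCF = 1.118 × 10⁻⁵ × r × N²
RCF_original = 1.118 × 10⁻⁵ × 20.2 × (23800)² = 1.118 × 10⁻⁵ × 20.2 × 566,440,000 ≈ 127,922.5 × g
127,922.5 = 1.118 × 10⁻⁵ × 14.9 × N²
N² = 127,922.5 / (16.6582 × 10⁻⁵) = 767,925,106
N ≈ √767,925,106 ≈ 27,711.5

≈ 27700 RPM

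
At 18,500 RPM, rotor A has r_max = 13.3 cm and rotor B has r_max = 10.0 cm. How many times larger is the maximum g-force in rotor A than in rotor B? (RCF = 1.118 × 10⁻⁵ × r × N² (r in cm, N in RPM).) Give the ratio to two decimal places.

1.33

At fixed N, RCF ∝ r, so RCF_A/RCF_B = r_A/r_B = 13.3 / 10.0 = 1.3300.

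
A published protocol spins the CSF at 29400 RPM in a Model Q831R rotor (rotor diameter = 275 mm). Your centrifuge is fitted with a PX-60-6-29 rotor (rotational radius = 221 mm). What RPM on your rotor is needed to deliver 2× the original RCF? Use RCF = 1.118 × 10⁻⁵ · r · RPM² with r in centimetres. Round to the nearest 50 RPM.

Original rotor: r = 275 mm / 2 = 137.5 mm = 13.75 cm
RCF_original = 1.118 × 10⁻⁵ × 13.75 × (29400)² = 1.118 × 10⁻⁵ × 13.75 × 864,360,000 ≈ 132,873.7 × g
Target RCF = 2 × 132,873.7 ≈ 265,747.4 × g
Your rotor: r = 221 mm = 22.1 cm
265,747.4 = 1.118 × 10⁻⁵ × 22.1 × N²
N² = 265,747.4 / (24.7078 × 10⁻⁵) = 1,075,560,754
N ≈ √1,075,560,754 ≈ 32,795.7

32800 RPM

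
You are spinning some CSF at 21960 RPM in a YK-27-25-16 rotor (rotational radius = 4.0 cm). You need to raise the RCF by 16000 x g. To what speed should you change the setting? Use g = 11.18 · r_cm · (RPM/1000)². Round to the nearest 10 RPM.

≈ 28980 RPM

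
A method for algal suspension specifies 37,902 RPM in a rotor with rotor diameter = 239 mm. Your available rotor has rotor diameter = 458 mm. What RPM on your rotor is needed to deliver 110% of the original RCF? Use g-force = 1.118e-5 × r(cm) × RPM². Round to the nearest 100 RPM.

≈ 28700 RPM

Original rotor: r = 239 mm / 2 = 119.5 mm = 11.95 cm
RCF_original = 1.118 × 10⁻⁵ × 11.95 × (37902)² = 1.118 × 10⁻⁵ × 11.95 × 1,436,561,604 ≈ 191,926.1 × g
Target RCF = 1.1 × 191,926.1 ≈ 211,118.7 × g
Your rotor: r = 458 mm / 2 = 229 mm = 22.9 cm
211,118.7 = 1.118 × 10⁻⁵ × 22.9 × N²
N² = 211,118.7 / (25.6022 × 10⁻⁵) = 824,611,557
N ≈ √824,611,557 ≈ 28,716.1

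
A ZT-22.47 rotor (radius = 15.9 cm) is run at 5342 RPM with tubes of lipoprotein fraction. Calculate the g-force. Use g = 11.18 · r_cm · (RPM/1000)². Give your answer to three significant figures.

≈ 5070 × g

RCF = 11.18 × r × (N/1000)²
RCF = 11.18 × 15.9 × (5.342)² = 11.18 × 15.9 × 28.536964 ≈ 5,072.8 × g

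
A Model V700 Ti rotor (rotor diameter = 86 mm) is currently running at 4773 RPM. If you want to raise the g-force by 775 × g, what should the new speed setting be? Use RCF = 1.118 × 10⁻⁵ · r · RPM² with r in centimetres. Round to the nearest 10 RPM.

r = 86 mm / 2 = 43 mm = 4.3 cm
Current RCF = 1.118 × 10⁻⁵ × 4.3 × (4773)² = 1.118 × 10⁻⁵ × 4.3 × 22,781,529 ≈ 1,095.2 × g
Target RCF = 1,095.2 + 775 = 1,870.2 × g
N² = 1,870.2 / (4.8074 × 10⁻⁵) = 38,902,525
N ≈ √38,902,525 ≈ 6,237.2

N₂ ≈ 6240 RPM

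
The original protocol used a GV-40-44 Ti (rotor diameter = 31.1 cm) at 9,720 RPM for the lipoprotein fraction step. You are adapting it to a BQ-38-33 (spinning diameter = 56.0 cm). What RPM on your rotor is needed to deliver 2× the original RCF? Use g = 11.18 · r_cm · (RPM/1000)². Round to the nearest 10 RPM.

10240 RPM

Original rotor: r = 31.1 / 2 = 15.55 cm
RCF_original = 11.18 × 15.55 × (9.72)² = 11.18 × 15.55 × 94.4784 ≈ 16,425 × g
Target RCF = 2 × 16,425 ≈ 32,850 × g
Your rotor: r = 56.0 / 2 = 28 cm
32,850 = 11.18 × 28 × (N/1000)²
(N/1000)² = 32,850 / 313.04 = 104.9387
N = 1000 × √104.9387 ≈ 10,244.0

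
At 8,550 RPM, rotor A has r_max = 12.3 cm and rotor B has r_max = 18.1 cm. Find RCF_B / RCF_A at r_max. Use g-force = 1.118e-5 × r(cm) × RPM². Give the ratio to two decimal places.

At fixed N, RCF ∝ r, so RCF_B/RCF_A = r_B/r_A = 18.1 / 12.3 = 1.4715.

1.47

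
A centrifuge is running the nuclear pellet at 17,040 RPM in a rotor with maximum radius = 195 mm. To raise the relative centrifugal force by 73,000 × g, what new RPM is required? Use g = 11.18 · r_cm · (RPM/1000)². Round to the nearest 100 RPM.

N₂ ≈ 25000 RPM

r = 195 mm = 19.5 cm
Current RCF = 11.18 × 19.5 × (17.04)² = 11.18 × 19.5 × 290.3616 ≈ 63,301.7 × g
Target RCF = 63,301.7 + 73,000 = 136,301.7 × g
(N/1000)² = 136,301.7 / 218.01 = 625.2085
N = 1000 × √625.2085 ≈ 25,004.2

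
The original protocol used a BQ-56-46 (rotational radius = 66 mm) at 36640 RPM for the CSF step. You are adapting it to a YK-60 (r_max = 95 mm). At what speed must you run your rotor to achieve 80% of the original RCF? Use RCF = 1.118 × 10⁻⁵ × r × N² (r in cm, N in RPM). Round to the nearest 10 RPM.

≈ 27320 RPM

Original rotor: r = 66 mm = 6.6 cm
RCF_original = 1.118 × 10⁻⁵ × 6.6 × (36640)² = 1.118 × 10⁻⁵ × 6.6 × 1,342,489,600 ≈ 99,059.6 × g
Target RCF = 0.8 × 99,059.6 ≈ 79,247.7 × g
Your rotor: r = 95 mm = 9.5 cm
79,247.7 = 1.118 × 10⁻⁵ × 9.5 × N²
N² = 79,247.7 / (10.621 × 10⁻⁵) = 746,141,606
N ≈ √746,141,606 ≈ 27,315.6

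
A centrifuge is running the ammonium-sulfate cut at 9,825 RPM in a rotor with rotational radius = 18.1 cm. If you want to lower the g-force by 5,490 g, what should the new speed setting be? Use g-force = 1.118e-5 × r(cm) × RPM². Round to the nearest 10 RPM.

≈ 8330 RPM

Current RCF = 1.118 × 10⁻⁵ × 18.1 × (9825)² = 1.118 × 10⁻⁵ × 18.1 × 96,530,625 ≈ 19,533.7 × g
Target RCF = 19,533.7 − 5,490 = 14,043.7 × g
N² = 14,043.7 / (20.2358 × 10⁻⁵) = 69,400,271
N ≈ √69,400,271 ≈ 8,330.7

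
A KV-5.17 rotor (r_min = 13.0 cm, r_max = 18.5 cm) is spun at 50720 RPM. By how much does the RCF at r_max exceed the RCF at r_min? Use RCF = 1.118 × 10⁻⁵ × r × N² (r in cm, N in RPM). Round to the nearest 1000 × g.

RCF_max = 1.118 × 10⁻⁵ × 18.5 × (50720)² = 1.118 × 10⁻⁵ × 18.5 × 2,572,518,400 ≈ 532,074 × g
RCF_min = 1.118 × 10⁻⁵ × 13 × (50720)² = 1.118 × 10⁻⁵ × 13 × 2,572,518,400 ≈ 373,889.8 × g
ΔRCF = 532,074 − 373,889.8 = 158,184.2

ΔRCF ≈ 158000 ×g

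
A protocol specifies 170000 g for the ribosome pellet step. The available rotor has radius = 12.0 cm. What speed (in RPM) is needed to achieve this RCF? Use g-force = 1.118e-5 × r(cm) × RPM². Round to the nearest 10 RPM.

≈ 35600 RPM

RCF = 1.118 × 10⁻⁵ × r × N²
170,000 = 1.118 × 10⁻⁵ × 12 × N²
N² = 170,000 / (13.416 × 10⁻⁵) = 1,267,143,709
N ≈ √1,267,143,709 ≈ 35,597.0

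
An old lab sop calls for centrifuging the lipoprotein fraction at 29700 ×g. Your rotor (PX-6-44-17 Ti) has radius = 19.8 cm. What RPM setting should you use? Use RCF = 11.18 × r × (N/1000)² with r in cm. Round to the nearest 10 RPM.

≈ 11580 RPM

29,700 = 11.18 × 19.8 × (N/1000)²
(N/1000)² = 29,700 / 221.364 = 134.1682
N = 1000 × √134.1682 ≈ 11,583.1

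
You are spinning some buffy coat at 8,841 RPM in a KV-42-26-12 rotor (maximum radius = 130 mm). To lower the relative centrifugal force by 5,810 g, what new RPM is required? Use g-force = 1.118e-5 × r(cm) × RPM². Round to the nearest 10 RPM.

6180 RPM

r = 130 mm = 13.0 cm
Current RCF = 1.118 × 10⁻⁵ × 13 × (8841)² = 1.118 × 10⁻⁵ × 13 × 78,163,281 ≈ 11,360.3 × g
Target RCF = 11,360.3 − 5,810 = 5,550.3 × g
N² = 5,550.3 / (14.534 × 10⁻⁵) = 38,188,386
N ≈ √38,188,386 ≈ 6,179.7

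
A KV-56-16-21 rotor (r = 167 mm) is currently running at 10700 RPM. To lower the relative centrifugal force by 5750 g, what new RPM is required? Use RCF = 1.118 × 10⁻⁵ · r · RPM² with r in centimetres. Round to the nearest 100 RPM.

r = 167 mm = 16.7 cm
Current RCF = 1.118 × 10⁻⁵ × 16.7 × (10700)² = 1.118 × 10⁻⁵ × 16.7 × 114,490,000 ≈ 21,376 × g
Target RCF = 21,376 − 5,750 = 15,626 × g
N² = 15,626 / (18.6706 × 10⁻⁵) = 83,693,079
N ≈ √83,693,079 ≈ 9,148.4

≈ 9100 RPM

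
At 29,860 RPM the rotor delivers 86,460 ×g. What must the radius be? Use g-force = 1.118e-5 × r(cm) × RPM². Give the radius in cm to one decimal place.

8.7 cm

86460 = 1.118 × 10⁻⁵ × r × (29860)²
r = 86460 / (1.118 × 10⁻⁵ × 891,619,600) = 86460 / 9968.307 ≈ 8.673 cm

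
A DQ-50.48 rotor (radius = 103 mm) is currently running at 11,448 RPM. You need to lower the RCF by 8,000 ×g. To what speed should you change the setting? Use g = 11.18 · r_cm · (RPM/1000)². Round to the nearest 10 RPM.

r = 103 mm = 10.3 cm
Current RCF = 11.18 × 10.3 × (11.448)² = 11.18 × 10.3 × 131.056704 ≈ 15,091.7 × g
Target RCF = 15,091.7 − 8,000 = 7,091.7 × g
(N/1000)² = 7,091.7 / 115.154 = 61.58449
N = 1000 × √61.58449 ≈ 7,847.6

7850 RPM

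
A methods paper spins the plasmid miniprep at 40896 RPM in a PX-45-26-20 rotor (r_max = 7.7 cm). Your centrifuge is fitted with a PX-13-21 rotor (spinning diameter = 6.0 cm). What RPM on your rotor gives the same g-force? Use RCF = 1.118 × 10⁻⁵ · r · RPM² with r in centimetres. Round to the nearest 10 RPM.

65520 RPM

RCF = 1.118 × 10⁻⁵ × r × N²
RCF_original = 1.118 × 10⁻⁵ × 7.7 × (40896)² = 1.118 × 10⁻⁵ × 7.7 × 1,672,482,816 ≈ 143,977.4 × g
Your rotor: r = 6.0 / 2 = 3 cm
143,977.4 = 1.118 × 10⁻⁵ × 3 × N²
N² = 143,977.4 / (3.354 × 10⁻⁵) = 4,292,707,215
N ≈ √4,292,707,215 ≈ 65,518.8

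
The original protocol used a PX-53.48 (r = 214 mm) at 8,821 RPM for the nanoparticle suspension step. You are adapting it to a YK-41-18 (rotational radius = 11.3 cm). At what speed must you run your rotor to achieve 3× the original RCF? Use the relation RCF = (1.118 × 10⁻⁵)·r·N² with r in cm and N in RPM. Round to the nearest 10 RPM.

Original rotor: r = 214 mm = 21.4 cm
RCF_original = 1.118 × 10⁻⁵ × 21.4 × (8821)² = 1.118 × 10⁻⁵ × 21.4 × 77,810,041 ≈ 18,616.2 × g
Target RCF = 3 × 18,616.2 ≈ 55,848.6 × g
55,848.6 = 1.118 × 10⁻⁵ × 11.3 × N²
N² = 55,848.6 / (12.6334 × 10⁻⁵) = 442,071,018
N ≈ √442,071,018 ≈ 21,025.5

≈ 21030 RPM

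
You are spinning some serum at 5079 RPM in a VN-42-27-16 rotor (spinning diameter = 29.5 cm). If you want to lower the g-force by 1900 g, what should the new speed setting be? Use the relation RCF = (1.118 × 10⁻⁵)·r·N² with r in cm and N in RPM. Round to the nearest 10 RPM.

3780 RPM

r = 29.5 / 2 = 14.75 cm
Current RCF = 1.118 × 10⁻⁵ × 14.75 × (5079)² = 1.118 × 10⁻⁵ × 14.75 × 25,796,241 ≈ 4,253.9 × g
Target RCF = 4,253.9 − 1,900 = 2,353.9 × g
N² = 2,353.9 / (16.4905 × 10⁻⁵) = 14,274,279
N ≈ √14,274,279 ≈ 3,778.1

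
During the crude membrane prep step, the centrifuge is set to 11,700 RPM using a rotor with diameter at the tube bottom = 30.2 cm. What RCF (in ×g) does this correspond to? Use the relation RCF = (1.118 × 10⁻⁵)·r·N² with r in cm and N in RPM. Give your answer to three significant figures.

≈ 23100 ×g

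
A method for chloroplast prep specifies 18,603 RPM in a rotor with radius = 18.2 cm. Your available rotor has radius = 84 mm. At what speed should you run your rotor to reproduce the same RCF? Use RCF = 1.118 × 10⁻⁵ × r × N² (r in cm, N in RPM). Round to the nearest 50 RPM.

RCF = 1.118 × 10⁻⁵ × r × N²
RCF_original = 1.118 × 10⁻⁵ × 18.2 × (18603)² = 1.118 × 10⁻⁵ × 18.2 × 346,071,609 ≈ 70,417.3 × g
Your rotor: r = 84 mm = 8.4 cm
70,417.3 = 1.118 × 10⁻⁵ × 8.4 × N²
N² = 70,417.3 / (9.3912 × 10⁻⁵) = 749,822,174
N ≈ √749,822,174 ≈ 27,382.9

27400 RPM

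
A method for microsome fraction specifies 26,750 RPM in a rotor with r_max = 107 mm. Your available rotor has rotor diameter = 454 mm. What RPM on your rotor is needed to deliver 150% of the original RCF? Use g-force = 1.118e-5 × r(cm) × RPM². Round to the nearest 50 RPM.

≈ 22500 RPM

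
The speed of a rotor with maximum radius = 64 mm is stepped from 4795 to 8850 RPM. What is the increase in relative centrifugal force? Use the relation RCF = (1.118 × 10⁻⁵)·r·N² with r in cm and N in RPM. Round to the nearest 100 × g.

≈ 4000 g

r = 64 mm = 6.4 cm
RCF₁ = 1.118 × 10⁻⁵ × 6.4 × (4795)² = 1.118 × 10⁻⁵ × 6.4 × 22,992,025 ≈ 1,645.1 × g
RCF₂ = 1.118 × 10⁻⁵ × 6.4 × (8850)² = 1.118 × 10⁻⁵ × 6.4 × 78,322,500 ≈ 5,604.1 × g
Increase = 5,604.1 − 1,645.1 = 3,959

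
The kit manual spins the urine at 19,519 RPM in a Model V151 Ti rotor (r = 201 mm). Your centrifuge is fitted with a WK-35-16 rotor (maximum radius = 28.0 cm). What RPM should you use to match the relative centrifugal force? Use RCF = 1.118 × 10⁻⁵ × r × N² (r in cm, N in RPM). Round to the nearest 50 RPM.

≈ 16550 RPM

Original rotor: r = 201 mm = 20.1 cm
RCF_original = 1.118 × 10⁻⁵ × 20.1 × (19519)² = 1.118 × 10⁻⁵ × 20.1 × 380,991,361 ≈ 85,615.6 × g
85,615.6 = 1.118 × 10⁻⁵ × 28 × N²
N² = 85,615.6 / (31.304 × 10⁻⁵) = 273,497,317
N ≈ √273,497,317 ≈ 16,537.8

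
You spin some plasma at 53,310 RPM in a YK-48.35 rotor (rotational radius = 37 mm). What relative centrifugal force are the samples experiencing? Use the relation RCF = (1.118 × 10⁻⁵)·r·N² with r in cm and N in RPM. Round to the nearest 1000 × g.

118000 x g

r = 37 mm = 3.7 cm
RCF = 1.118 × 10⁻⁵ × r × N²
RCF = 1.118 × 10⁻⁵ × 3.7 × (53310)² = 1.118 × 10⁻⁵ × 3.7 × 2,841,956,100 ≈ 117,560.4 × g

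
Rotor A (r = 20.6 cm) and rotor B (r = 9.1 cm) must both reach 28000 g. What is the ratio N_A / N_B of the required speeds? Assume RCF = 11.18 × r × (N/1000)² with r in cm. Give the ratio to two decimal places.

0.66

At fixed RCF, N ∝ 1/√r, so N_A/N_B = √(r_B/r_A) = √(9.1/20.6) = √0.441748 = 0.6646.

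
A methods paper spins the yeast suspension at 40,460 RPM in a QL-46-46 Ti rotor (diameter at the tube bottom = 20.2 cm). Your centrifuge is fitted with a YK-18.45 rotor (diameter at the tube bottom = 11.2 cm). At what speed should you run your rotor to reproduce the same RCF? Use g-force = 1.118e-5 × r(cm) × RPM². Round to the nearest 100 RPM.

54300 RPM

Original rotor: r = 20.2 / 2 = 10.1 cm
RCF = 1.118 × 10⁻⁵ × r × N²
RCF_original = 1.118 × 10⁻⁵ × 10.1 × (40460)² = 1.118 × 10⁻⁵ × 10.1 × 1,637,011,600 ≈ 184,848.1 × g
Your rotor: r = 11.2 / 2 = 5.6 cm
184,848.1 = 1.118 × 10⁻⁵ × 5.6 × N²
N² = 184,848.1 / (6.2608 × 10⁻⁵) = 2,952,467,736
N ≈ √2,952,467,736 ≈ 54,336.6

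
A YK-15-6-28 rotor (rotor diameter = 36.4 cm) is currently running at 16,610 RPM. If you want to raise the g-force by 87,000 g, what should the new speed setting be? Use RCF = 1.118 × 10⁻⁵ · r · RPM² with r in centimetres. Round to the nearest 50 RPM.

≈ 26500 RPM

r = 36.4 / 2 = 18.2 cm
Current RCF = 1.118 × 10⁻⁵ × 18.2 × (16610)² = 1.118 × 10⁻⁵ × 18.2 × 275,892,100 ≈ 56,137.4 × g
Target RCF = 56,137.4 + 87,000 = 143,137.4 × g
N² = 143,137.4 / (20.3476 × 10⁻⁵) = 703,460,850
N ≈ √703,460,850 ≈ 26,522.8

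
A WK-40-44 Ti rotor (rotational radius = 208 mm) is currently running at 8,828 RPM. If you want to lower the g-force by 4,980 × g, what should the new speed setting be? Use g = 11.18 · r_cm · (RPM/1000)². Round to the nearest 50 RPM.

N₂ ≈ 7500 RPM

r = 208 mm = 20.8 cm
Current RCF = 11.18 × 20.8 × (8.828)² = 11.18 × 20.8 × 77.933584 ≈ 18,123 × g
Target RCF = 18,123 − 4,980 = 13,143 × g
(N/1000)² = 13,143 / 232.544 = 56.51834
N = 1000 × √56.51834 ≈ 7,517.9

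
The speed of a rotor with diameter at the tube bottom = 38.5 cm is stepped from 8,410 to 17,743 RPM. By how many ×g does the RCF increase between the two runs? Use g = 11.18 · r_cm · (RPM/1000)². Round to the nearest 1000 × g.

≈ 53000 ×g

r = 38.5 / 2 = 19.25 cm
RCF₁ = 11.18 × 19.25 × (8.41)² = 11.18 × 19.25 × 70.7281 ≈ 15,221.7 × g
RCF₂ = 11.18 × 19.25 × (17.743)² = 11.18 × 19.25 × 314.814049 ≈ 67,752.7 × g
Increase = 67,752.7 − 15,221.7 = 52,531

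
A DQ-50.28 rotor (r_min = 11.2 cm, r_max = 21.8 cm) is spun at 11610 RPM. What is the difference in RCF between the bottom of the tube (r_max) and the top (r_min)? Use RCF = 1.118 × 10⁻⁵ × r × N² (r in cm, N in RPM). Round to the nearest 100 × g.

≈ 16000 ×g

ΔRCF = 1.118 × 10⁻⁵ × (r_max − r_min) × N² = 1.118 × 10⁻⁵ × 10.6 × 134,792,100 ≈ 15,973.9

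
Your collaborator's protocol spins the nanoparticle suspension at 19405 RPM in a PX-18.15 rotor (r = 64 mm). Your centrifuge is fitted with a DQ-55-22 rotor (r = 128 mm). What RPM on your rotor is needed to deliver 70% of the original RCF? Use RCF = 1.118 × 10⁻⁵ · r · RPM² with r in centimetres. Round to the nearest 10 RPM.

≈ 11480 RPM

Original rotor: r = 64 mm = 6.4 cm
RCF = 1.118 × 10⁻⁵ × r × N²
RCF_original = 1.118 × 10⁻⁵ × 6.4 × (19405)² = 1.118 × 10⁻⁵ × 6.4 × 376,554,025 ≈ 26,943.2 × g
Target RCF = 0.7 × 26,943.2 ≈ 18,860.2 × g
Your rotor: r = 128 mm = 12.8 cm
18,860.2 = 1.118 × 10⁻⁵ × 12.8 × N²
N² = 18,860.2 / (14.3104 × 10⁻⁵) = 131,793,661
N ≈ √131,793,661 ≈ 11,480.1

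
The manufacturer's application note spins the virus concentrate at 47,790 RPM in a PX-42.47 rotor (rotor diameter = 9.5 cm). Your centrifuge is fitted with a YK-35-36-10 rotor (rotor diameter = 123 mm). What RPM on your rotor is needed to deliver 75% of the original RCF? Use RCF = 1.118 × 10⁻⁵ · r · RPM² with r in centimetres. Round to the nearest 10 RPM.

≈ 36370 RPM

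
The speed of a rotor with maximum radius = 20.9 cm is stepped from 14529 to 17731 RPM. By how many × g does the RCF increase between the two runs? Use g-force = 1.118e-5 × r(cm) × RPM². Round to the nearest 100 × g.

≈ 24100 × g

RCF₁ = 1.118 × 10⁻⁵ × 20.9 × (14529)² = 1.118 × 10⁻⁵ × 20.9 × 211,091,841 ≈ 49,324.1 × g
RCF₂ = 1.118 × 10⁻⁵ × 20.9 × (17731)² = 1.118 × 10⁻⁵ × 20.9 × 314,388,361 ≈ 73,460.6 × g
Increase = 73,460.6 − 49,324.1 = 24,136.5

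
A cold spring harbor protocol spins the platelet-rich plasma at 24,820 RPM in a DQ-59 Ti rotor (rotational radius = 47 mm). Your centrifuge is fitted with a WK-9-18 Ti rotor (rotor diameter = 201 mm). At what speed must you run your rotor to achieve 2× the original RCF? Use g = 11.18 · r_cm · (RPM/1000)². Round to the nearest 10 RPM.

≈ 24000 RPM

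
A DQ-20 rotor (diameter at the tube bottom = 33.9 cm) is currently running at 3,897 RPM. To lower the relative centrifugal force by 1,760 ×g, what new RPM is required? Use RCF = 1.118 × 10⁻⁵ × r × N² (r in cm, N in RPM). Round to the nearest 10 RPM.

N₂ ≈ 2430 RPM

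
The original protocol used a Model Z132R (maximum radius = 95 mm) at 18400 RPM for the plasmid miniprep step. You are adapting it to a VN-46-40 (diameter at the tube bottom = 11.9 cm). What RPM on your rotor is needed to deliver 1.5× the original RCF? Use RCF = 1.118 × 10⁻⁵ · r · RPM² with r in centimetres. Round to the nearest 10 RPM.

≈ 28480 RPM

Original rotor: r = 95 mm = 9.5 cm
RCF_original = 1.118 × 10⁻⁵ × 9.5 × (18400)² = 1.118 × 10⁻⁵ × 9.5 × 338,560,000 ≈ 35,958.5 × g
Target RCF = 1.5 × 35,958.5 ≈ 53,937.8 × g
Your rotor: r = 11.9 / 2 = 5.95 cm
53,937.8 = 1.118 × 10⁻⁵ × 5.95 × N²
N² = 53,937.8 / (6.6521 × 10⁻⁵) = 810,838,683
N ≈ √810,838,683 ≈ 28,475.2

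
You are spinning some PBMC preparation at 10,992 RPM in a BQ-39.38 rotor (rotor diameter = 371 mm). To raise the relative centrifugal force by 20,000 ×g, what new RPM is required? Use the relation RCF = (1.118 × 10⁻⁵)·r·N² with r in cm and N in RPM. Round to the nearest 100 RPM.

r = 371 mm / 2 = 185.5 mm = 18.55 cm
Current RCF = 1.118 × 10⁻⁵ × 18.55 × (10992)² = 1.118 × 10⁻⁵ × 18.55 × 120,824,064 ≈ 25,057.6 × g
Target RCF = 25,057.6 + 20,000 = 45,057.6 × g
N² = 45,057.6 / (20.7389 × 10⁻⁵) = 217,261,282
N ≈ √217,261,282 ≈ 14,739.8

N₂ ≈ 14700 RPM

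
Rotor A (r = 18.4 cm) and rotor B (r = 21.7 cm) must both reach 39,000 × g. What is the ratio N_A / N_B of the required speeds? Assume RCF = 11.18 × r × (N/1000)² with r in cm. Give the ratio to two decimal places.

1.09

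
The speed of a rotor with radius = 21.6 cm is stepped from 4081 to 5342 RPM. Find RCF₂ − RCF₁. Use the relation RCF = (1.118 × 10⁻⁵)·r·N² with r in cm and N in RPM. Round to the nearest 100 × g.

≈ 2900 x g

RCF₁ = 1.118 × 10⁻⁵ × 21.6 × (4081)² = 1.118 × 10⁻⁵ × 21.6 × 16,654,561 ≈ 4,021.9 × g
RCF₂ = 1.118 × 10⁻⁵ × 21.6 × (5342)² = 1.118 × 10⁻⁵ × 21.6 × 28,536,964 ≈ 6,891.3 × g
Increase = 6,891.3 − 4,021.9 = 2,869.4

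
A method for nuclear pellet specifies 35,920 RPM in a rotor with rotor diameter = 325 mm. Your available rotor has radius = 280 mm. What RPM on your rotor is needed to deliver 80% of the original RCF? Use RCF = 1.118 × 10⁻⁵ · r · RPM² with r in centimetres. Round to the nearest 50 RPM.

Original rotor: r = 325 mm / 2 = 162.5 mm = 16.25 cm
RCF_original = 1.118 × 10⁻⁵ × 16.25 × (35920)² = 1.118 × 10⁻⁵ × 16.25 × 1,290,246,400 ≈ 234,405.5 × g
Target RCF = 0.8 × 234,405.5 ≈ 187,524.4 × g
Your rotor: r = 280 mm = 28.0 cm
187,524.4 = 1.118 × 10⁻⁵ × 28 × N²
N² = 187,524.4 / (31.304 × 10⁻⁵) = 599,042,934
N ≈ √599,042,934 ≈ 24,475.4

≈ 24500 RPM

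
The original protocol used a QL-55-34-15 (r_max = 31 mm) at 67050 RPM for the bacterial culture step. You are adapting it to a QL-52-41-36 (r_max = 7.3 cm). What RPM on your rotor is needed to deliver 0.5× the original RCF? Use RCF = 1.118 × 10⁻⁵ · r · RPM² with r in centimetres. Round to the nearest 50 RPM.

Original rotor: r = 31 mm = 3.1 cm
RCF = 1.118 × 10⁻⁵ × r × N²
RCF_original = 1.118 × 10⁻⁵ × 3.1 × (67050)² = 1.118 × 10⁻⁵ × 3.1 × 4,495,702,500 ≈ 155,812.1 × g
Target RCF = 0.5 × 155,812.1 ≈ 77,906.1 × g
77,906.1 = 1.118 × 10⁻⁵ × 7.3 × N²
N² = 77,906.1 / (8.1614 × 10⁻⁵) = 954,567,844
N ≈ √954,567,844 ≈ 30,896.1

≈ 30900 RPM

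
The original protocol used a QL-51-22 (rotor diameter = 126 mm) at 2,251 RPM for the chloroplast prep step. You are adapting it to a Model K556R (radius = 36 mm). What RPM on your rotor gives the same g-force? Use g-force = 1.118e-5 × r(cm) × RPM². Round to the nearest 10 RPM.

≈ 2980 RPM

Original rotor: r = 126 mm / 2 = 63 mm = 6.3 cm
RCF_original = 1.118 × 10⁻⁵ × 6.3 × (2251)² = 1.118 × 10⁻⁵ × 6.3 × 5,067,001 ≈ 356.9 × g
Your rotor: r = 36 mm = 3.6 cm
356.9 = 1.118 × 10⁻⁵ × 3.6 × N²
N² = 356.9 / (4.0248 × 10⁻⁵) = 8,867,521
N ≈ √8,867,521 ≈ 2,977.8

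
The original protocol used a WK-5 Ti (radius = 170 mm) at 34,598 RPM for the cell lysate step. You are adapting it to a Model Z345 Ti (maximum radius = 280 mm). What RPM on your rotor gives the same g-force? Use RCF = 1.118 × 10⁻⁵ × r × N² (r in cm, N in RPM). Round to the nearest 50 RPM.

26950 RPM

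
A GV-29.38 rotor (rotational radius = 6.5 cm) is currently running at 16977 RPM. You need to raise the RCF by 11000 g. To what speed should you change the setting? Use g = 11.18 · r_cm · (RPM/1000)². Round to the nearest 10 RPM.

Current RCF = 11.18 × 6.5 × (16.977)² = 11.18 × 6.5 × 288.218529 ≈ 20,944.8 × g
Target RCF = 20,944.8 + 11,000 = 31,944.8 × g
(N/1000)² = 31,944.8 / 72.67 = 439.5872
N = 1000 × √439.5872 ≈ 20,966.3

≈ 20970 RPM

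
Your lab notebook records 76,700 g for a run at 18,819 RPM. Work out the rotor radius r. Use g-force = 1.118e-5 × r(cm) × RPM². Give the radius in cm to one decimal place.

RCF = 1.118 × 10⁻⁵ × r × N²
76700 = 1.118 × 10⁻⁵ × r × (18819)²
r = 76700 / (1.118 × 10⁻⁵ × 354,154,761) = 76700 / 3959.45 ≈ 19.371 cm

r ≈ 19.4 cm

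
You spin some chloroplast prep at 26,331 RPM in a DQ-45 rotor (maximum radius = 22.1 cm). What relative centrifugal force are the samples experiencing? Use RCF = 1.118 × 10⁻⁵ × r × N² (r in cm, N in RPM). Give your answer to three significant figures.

RCF = 1.118 × 10⁻⁵ × r × N²
RCF = 1.118 × 10⁻⁵ × 22.1 × (26331)² = 1.118 × 10⁻⁵ × 22.1 × 693,321,561 ≈ 171,304.5 × g

RCF ≈ 171000 g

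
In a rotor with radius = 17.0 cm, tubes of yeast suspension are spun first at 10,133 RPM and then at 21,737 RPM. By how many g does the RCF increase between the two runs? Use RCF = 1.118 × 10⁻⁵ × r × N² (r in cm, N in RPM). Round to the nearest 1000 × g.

≈ 70000 g

RCF₁ = 1.118 × 10⁻⁵ × 17 × (10133)² = 1.118 × 10⁻⁵ × 17 × 102,677,689 ≈ 19,514.9 × g
RCF₂ = 1.118 × 10⁻⁵ × 17 × (21737)² = 1.118 × 10⁻⁵ × 17 × 472,497,169 ≈ 89,802.8 × g
Increase = 89,802.8 − 19,514.9 = 70,287.9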